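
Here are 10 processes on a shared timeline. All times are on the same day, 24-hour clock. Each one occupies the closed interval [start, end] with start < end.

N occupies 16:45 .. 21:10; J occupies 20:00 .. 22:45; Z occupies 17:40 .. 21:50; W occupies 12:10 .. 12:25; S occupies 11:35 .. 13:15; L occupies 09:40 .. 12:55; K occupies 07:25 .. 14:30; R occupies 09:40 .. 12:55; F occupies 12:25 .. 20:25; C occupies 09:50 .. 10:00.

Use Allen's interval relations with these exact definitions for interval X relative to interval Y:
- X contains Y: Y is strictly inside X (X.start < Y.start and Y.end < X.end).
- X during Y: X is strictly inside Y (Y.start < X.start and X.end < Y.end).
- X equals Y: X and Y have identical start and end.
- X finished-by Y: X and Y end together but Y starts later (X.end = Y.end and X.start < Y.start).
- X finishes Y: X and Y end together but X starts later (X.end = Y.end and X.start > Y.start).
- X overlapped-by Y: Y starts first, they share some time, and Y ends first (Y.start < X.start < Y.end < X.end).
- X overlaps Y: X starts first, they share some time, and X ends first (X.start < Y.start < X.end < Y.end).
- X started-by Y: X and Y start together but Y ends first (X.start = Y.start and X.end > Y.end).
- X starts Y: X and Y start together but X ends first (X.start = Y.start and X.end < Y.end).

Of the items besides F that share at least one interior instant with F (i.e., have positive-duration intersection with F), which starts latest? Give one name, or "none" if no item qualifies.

J

Target F = [12:25, 20:25].
C [09:50, 10:00] → before → excluded.
J [20:00, 22:45] → overlapped-by → candidate.
K [07:25, 14:30] → overlaps → candidate.
L [09:40, 12:55] → overlaps → candidate.
N [16:45, 21:10] → overlapped-by → candidate.
R [09:40, 12:55] → overlaps → candidate.
S [11:35, 13:15] → overlaps → candidate.
W [12:10, 12:25] → meets → excluded.
Z [17:40, 21:50] → overlapped-by → candidate.
Among candidates, latest start is 20:00 → J.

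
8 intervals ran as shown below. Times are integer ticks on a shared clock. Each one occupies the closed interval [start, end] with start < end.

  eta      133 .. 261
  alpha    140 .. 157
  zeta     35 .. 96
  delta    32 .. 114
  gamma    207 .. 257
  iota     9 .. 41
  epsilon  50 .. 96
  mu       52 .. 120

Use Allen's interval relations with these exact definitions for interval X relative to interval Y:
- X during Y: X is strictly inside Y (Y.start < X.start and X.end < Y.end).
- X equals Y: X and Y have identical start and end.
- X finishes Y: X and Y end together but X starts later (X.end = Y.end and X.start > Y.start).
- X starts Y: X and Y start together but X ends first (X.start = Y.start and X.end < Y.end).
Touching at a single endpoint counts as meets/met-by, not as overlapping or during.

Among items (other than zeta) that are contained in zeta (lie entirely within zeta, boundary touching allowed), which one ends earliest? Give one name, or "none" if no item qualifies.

Target zeta = [35, 96].
alpha [140, 157] → after → excluded.
delta [32, 114] → contains → excluded.
epsilon [50, 96] → finishes → candidate.
eta [133, 261] → after → excluded.
gamma [207, 257] → after → excluded.
iota [9, 41] → overlaps → excluded.
mu [52, 120] → overlapped-by → excluded.
Among candidates, earliest end is 96 → epsilon.

epsilon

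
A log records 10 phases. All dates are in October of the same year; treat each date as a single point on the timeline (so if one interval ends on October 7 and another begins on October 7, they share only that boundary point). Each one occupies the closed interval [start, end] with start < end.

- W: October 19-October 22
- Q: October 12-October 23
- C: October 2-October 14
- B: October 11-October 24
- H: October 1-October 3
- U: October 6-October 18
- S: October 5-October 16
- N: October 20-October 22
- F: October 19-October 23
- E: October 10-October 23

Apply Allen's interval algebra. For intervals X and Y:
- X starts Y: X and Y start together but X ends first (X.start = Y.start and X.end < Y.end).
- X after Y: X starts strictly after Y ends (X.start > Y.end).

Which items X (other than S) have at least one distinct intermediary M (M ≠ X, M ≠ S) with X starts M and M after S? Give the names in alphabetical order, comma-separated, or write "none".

Target S = [October 5, October 16].
Intermediaries M with M after S: F, N, W.
Via F — items with X starts F: W.
Via N — items with X starts N: none.
Via W — items with X starts W: none.
Union: W.

W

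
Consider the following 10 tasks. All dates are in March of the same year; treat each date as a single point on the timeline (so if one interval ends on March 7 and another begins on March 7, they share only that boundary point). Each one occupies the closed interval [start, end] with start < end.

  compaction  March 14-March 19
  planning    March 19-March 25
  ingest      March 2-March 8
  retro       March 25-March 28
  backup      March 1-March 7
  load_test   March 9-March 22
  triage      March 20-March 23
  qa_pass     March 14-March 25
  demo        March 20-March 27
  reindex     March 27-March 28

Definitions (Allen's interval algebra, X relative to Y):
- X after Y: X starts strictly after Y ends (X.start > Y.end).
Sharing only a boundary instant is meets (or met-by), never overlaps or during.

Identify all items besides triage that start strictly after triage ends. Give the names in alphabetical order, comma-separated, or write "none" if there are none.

reindex, retro

Target triage = [March 20, March 23].
backup [March 1, March 7] → before → no.
compaction [March 14, March 19] → before → no.
demo [March 20, March 27] → started-by → no.
ingest [March 2, March 8] → before → no.
load_test [March 9, March 22] → overlaps → no.
planning [March 19, March 25] → contains → no.
qa_pass [March 14, March 25] → contains → no.
reindex [March 27, March 28] → after → yes.
retro [March 25, March 28] → after → yes.
Result: reindex, retro.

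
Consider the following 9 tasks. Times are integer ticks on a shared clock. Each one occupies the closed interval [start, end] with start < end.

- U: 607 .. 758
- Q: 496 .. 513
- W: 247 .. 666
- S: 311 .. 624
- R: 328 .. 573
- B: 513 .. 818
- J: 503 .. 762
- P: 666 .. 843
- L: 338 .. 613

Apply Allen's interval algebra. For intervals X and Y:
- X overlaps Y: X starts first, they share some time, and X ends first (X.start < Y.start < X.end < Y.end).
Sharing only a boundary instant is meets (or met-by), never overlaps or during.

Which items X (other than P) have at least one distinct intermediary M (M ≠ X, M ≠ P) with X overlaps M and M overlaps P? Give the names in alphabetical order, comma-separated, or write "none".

Target P = [666, 843].
Intermediaries M with M overlaps P: B, J, U.
Via B — items with X overlaps B: J, L, R, S, W.
Via J — items with X overlaps J: L, Q, R, S, W.
Via U — items with X overlaps U: L, S, W.
Union: J, L, Q, R, S, W.

J, L, Q, R, S, W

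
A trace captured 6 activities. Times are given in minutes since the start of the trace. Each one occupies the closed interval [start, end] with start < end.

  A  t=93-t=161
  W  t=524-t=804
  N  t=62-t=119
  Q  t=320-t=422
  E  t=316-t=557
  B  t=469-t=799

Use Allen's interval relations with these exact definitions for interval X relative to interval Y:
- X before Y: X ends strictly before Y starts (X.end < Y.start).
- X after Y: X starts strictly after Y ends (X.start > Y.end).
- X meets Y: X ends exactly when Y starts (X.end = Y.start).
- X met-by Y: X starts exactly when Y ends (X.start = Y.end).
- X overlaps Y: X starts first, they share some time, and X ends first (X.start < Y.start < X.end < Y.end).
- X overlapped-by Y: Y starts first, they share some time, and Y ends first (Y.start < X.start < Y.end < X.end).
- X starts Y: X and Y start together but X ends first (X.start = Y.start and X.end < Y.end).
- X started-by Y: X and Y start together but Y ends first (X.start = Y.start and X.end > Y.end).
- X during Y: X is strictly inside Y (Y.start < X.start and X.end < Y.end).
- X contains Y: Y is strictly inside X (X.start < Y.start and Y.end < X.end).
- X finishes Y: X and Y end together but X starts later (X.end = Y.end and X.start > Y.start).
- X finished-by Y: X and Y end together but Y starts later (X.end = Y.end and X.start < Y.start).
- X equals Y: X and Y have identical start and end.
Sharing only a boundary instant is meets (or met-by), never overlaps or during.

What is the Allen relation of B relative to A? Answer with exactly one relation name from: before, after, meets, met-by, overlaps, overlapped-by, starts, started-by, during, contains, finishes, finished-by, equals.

B = [t=469, t=799]; A = [t=93, t=161].
Compare endpoints: B.start > A.start, B.start > A.end, B.end > A.start, B.end > A.end.
That pattern is 'after'.

after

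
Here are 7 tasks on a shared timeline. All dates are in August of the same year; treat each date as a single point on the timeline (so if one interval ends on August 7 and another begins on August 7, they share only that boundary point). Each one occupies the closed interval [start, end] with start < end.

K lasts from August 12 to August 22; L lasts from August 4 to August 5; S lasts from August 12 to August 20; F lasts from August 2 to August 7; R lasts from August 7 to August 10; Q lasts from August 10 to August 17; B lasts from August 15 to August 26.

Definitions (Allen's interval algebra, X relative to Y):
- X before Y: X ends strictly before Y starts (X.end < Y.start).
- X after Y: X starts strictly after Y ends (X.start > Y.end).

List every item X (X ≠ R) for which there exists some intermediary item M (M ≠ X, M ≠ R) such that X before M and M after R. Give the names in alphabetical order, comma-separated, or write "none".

F, L

Target R = [August 7, August 10].
Intermediaries M with M after R: B, K, S.
Via B — items with X before B: F, L.
Via K — items with X before K: F, L.
Via S — items with X before S: F, L.
Union: F, L.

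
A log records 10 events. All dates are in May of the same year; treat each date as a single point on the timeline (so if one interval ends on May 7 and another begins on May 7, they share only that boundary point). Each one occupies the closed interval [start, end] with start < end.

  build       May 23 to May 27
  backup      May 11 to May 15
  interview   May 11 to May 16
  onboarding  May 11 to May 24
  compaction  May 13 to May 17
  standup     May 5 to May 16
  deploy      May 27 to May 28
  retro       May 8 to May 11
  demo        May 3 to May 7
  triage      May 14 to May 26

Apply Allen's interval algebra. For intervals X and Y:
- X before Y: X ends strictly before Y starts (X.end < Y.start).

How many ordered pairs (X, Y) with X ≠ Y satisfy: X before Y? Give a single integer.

22

Checking all 90 ordered pairs for relation 'before'; matching pairs in alphabetical order:
(backup, build): backup before build ✓
(backup, deploy): backup before deploy ✓
(compaction, build): compaction before build ✓
(compaction, deploy): compaction before deploy ✓
(demo, backup): demo before backup ✓
(demo, build): demo before build ✓
(demo, compaction): demo before compaction ✓
(demo, deploy): demo before deploy ✓
(demo, interview): demo before interview ✓
(demo, onboarding): demo before onboarding ✓
(demo, retro): demo before retro ✓
(demo, triage): demo before triage ✓
(interview, build): interview before build ✓
(interview, deploy): interview before deploy ✓
(onboarding, deploy): onboarding before deploy ✓
(retro, build): retro before build ✓
(retro, compaction): retro before compaction ✓
(retro, deploy): retro before deploy ✓
(retro, triage): retro before triage ✓
(standup, build): standup before build ✓
(standup, deploy): standup before deploy ✓
(triage, deploy): triage before deploy ✓
Count: 22.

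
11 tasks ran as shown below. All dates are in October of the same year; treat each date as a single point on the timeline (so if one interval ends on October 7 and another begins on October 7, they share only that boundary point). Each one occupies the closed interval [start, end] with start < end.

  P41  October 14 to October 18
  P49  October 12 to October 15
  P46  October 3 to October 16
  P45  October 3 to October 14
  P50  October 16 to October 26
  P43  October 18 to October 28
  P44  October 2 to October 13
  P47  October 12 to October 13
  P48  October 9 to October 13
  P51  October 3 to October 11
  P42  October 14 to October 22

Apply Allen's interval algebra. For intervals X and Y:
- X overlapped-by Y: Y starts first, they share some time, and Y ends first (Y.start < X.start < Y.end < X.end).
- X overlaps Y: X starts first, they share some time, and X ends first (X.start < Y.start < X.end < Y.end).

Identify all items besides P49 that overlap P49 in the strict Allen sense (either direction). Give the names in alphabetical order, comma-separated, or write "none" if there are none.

P41, P42, P44, P45, P48

Target P49 = [October 12, October 15].
P41 [October 14, October 18] → overlapped-by → yes.
P42 [October 14, October 22] → overlapped-by → yes.
P43 [October 18, October 28] → after → no.
P44 [October 2, October 13] → overlaps → yes.
P45 [October 3, October 14] → overlaps → yes.
P46 [October 3, October 16] → contains → no.
P47 [October 12, October 13] → starts → no.
P48 [October 9, October 13] → overlaps → yes.
P50 [October 16, October 26] → after → no.
P51 [October 3, October 11] → before → no.
Result: P41, P42, P44, P45, P48.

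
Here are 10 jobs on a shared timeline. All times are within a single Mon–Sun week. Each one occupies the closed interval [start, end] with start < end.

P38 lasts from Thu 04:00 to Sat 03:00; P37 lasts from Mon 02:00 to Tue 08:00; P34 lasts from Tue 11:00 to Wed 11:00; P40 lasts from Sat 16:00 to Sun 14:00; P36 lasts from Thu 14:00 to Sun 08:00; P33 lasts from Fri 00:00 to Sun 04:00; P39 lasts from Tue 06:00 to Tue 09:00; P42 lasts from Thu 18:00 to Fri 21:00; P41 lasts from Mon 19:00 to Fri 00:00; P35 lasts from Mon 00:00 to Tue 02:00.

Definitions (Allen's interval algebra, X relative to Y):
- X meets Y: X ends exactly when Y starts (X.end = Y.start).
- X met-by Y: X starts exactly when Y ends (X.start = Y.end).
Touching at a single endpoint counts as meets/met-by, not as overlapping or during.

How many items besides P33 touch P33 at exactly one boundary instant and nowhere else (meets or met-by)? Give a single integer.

1

Target P33 = [Fri 00:00, Sun 04:00].
P34 [Tue 11:00, Wed 11:00] → before → no.
P35 [Mon 00:00, Tue 02:00] → before → no.
P36 [Thu 14:00, Sun 08:00] → contains → no.
P37 [Mon 02:00, Tue 08:00] → before → no.
P38 [Thu 04:00, Sat 03:00] → overlaps → no.
P39 [Tue 06:00, Tue 09:00] → before → no.
P40 [Sat 16:00, Sun 14:00] → overlapped-by → no.
P41 [Mon 19:00, Fri 00:00] → meets → counts.
P42 [Thu 18:00, Fri 21:00] → overlaps → no.
Total: 1.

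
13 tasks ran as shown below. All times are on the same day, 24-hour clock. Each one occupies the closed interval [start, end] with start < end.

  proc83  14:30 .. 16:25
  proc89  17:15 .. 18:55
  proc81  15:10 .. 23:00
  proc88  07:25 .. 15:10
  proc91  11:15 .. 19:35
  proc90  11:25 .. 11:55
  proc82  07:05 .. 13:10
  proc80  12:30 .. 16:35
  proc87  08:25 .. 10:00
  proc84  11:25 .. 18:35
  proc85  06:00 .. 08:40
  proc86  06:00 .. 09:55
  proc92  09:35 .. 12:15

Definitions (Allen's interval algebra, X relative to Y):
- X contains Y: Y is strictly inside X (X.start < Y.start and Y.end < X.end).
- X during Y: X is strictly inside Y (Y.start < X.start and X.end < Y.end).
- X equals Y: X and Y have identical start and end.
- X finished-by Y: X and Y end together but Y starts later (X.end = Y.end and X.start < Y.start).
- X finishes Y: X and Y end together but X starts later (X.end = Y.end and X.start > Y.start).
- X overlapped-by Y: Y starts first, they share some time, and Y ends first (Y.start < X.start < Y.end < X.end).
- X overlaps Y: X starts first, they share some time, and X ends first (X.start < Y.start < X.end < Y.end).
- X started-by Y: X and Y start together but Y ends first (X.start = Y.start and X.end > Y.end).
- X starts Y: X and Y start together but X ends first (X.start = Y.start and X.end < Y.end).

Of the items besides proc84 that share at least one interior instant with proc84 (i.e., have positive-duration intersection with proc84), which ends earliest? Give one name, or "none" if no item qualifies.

proc90

Target proc84 = [11:25, 18:35].
proc80 [12:30, 16:35] → during → candidate.
proc81 [15:10, 23:00] → overlapped-by → candidate.
proc82 [07:05, 13:10] → overlaps → candidate.
proc83 [14:30, 16:25] → during → candidate.
proc85 [06:00, 08:40] → before → excluded.
proc86 [06:00, 09:55] → before → excluded.
proc87 [08:25, 10:00] → before → excluded.
proc88 [07:25, 15:10] → overlaps → candidate.
proc89 [17:15, 18:55] → overlapped-by → candidate.
proc90 [11:25, 11:55] → starts → candidate.
proc91 [11:15, 19:35] → contains → candidate.
proc92 [09:35, 12:15] → overlaps → candidate.
Among candidates, earliest end is 11:55 → proc90.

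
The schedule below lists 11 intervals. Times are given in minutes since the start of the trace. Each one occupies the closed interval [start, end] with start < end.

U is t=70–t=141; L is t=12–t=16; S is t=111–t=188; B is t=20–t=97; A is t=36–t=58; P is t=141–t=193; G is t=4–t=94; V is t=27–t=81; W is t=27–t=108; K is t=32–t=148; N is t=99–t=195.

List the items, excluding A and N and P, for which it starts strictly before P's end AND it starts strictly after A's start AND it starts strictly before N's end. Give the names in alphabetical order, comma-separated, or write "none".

Conditions: its start is strictly before P's end (X.start < t=193) AND its start is strictly after A's start (X.start > t=36) AND its start is strictly before N's end (X.start < t=195).
B: start t=20 < t=193? ✓; start t=20 > t=36? ✗; start t=20 < t=195? ✓ → no.
G: start t=4 < t=193? ✓; start t=4 > t=36? ✗; start t=4 < t=195? ✓ → no.
K: start t=32 < t=193? ✓; start t=32 > t=36? ✗; start t=32 < t=195? ✓ → no.
L: start t=12 < t=193? ✓; start t=12 > t=36? ✗; start t=12 < t=195? ✓ → no.
S: start t=111 < t=193? ✓; start t=111 > t=36? ✓; start t=111 < t=195? ✓ → yes.
U: start t=70 < t=193? ✓; start t=70 > t=36? ✓; start t=70 < t=195? ✓ → yes.
V: start t=27 < t=193? ✓; start t=27 > t=36? ✗; start t=27 < t=195? ✓ → no.
W: start t=27 < t=193? ✓; start t=27 > t=36? ✗; start t=27 < t=195? ✓ → no.
Result: S, U.

S, U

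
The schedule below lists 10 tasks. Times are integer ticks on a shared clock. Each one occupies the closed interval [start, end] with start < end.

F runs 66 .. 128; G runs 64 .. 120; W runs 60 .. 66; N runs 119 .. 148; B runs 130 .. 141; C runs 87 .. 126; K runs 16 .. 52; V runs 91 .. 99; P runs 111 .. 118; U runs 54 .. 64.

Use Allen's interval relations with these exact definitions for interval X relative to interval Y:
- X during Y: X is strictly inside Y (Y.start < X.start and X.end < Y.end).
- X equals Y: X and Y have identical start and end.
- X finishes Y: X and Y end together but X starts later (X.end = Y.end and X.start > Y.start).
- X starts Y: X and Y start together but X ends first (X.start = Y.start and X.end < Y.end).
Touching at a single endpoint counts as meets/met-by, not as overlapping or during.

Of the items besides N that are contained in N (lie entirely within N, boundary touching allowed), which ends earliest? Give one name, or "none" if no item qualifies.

Target N = [119, 148].
B [130, 141] → during → candidate.
C [87, 126] → overlaps → excluded.
F [66, 128] → overlaps → excluded.
G [64, 120] → overlaps → excluded.
K [16, 52] → before → excluded.
P [111, 118] → before → excluded.
U [54, 64] → before → excluded.
V [91, 99] → before → excluded.
W [60, 66] → before → excluded.
Among candidates, earliest end is 141 → B.

B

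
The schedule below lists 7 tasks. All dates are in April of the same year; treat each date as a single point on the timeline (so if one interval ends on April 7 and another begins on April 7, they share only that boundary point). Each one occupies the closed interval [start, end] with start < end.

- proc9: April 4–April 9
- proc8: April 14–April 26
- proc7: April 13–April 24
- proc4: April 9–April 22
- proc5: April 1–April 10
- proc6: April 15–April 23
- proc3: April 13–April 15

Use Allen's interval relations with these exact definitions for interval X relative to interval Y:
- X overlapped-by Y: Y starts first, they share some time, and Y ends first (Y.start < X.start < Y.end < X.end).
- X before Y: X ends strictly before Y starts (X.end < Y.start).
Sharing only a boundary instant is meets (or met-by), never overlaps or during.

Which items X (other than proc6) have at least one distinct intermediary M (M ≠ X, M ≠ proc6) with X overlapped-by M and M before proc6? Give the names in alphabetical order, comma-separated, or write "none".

proc4

Target proc6 = [April 15, April 23].
Intermediaries M with M before proc6: proc5, proc9.
Via proc5 — items with X overlapped-by proc5: proc4.
Via proc9 — items with X overlapped-by proc9: none.
Union: proc4.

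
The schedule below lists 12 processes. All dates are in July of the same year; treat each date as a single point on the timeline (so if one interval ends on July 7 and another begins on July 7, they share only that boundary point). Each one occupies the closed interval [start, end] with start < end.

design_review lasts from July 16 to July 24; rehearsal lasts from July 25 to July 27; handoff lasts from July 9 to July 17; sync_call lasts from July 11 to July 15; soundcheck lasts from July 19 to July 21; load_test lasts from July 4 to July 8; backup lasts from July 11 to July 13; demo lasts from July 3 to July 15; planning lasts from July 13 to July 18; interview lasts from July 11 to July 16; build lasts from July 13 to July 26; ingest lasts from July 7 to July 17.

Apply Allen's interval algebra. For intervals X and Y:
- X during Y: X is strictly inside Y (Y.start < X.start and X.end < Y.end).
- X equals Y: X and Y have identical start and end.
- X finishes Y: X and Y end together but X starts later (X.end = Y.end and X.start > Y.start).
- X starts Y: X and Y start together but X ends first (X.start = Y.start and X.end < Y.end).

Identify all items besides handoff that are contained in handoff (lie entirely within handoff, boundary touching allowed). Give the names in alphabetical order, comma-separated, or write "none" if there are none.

backup, interview, sync_call

Target handoff = [July 9, July 17].
backup [July 11, July 13] → during → yes.
build [July 13, July 26] → overlapped-by → no.
demo [July 3, July 15] → overlaps → no.
design_review [July 16, July 24] → overlapped-by → no.
ingest [July 7, July 17] → finished-by → no.
interview [July 11, July 16] → during → yes.
load_test [July 4, July 8] → before → no.
planning [July 13, July 18] → overlapped-by → no.
rehearsal [July 25, July 27] → after → no.
soundcheck [July 19, July 21] → after → no.
sync_call [July 11, July 15] → during → yes.
Result: backup, interview, sync_call.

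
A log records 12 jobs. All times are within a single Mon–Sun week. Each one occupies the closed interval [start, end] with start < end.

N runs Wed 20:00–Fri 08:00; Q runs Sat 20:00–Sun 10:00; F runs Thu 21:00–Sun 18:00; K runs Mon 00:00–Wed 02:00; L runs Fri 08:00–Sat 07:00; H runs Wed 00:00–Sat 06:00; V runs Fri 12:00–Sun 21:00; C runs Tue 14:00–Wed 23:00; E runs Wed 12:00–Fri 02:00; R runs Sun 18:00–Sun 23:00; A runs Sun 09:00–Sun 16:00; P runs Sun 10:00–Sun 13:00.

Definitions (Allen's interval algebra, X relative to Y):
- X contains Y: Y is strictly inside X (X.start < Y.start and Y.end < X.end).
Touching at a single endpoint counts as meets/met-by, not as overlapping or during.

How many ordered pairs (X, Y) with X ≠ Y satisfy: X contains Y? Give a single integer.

10

Checking all 132 ordered pairs for relation 'contains'; matching pairs in alphabetical order:
(A, P): A contains P ✓
(F, A): F contains A ✓
(F, L): F contains L ✓
(F, P): F contains P ✓
(F, Q): F contains Q ✓
(H, E): H contains E ✓
(H, N): H contains N ✓
(V, A): V contains A ✓
(V, P): V contains P ✓
(V, Q): V contains Q ✓
Count: 10.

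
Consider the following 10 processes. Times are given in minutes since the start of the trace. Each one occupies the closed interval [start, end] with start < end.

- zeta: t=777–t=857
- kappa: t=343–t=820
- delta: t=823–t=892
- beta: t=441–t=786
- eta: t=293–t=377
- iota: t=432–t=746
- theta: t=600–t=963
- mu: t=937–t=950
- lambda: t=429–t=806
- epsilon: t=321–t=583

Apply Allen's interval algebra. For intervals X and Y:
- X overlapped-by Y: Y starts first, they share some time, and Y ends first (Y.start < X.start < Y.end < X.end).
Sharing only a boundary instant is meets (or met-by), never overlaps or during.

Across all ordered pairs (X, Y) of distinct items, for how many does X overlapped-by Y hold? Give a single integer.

Checking all 90 ordered pairs for relation 'overlapped-by'; matching pairs in alphabetical order:
(beta, epsilon): beta overlapped-by epsilon ✓
(beta, iota): beta overlapped-by iota ✓
(delta, zeta): delta overlapped-by zeta ✓
(epsilon, eta): epsilon overlapped-by eta ✓
(iota, epsilon): iota overlapped-by epsilon ✓
(kappa, epsilon): kappa overlapped-by epsilon ✓
(kappa, eta): kappa overlapped-by eta ✓
(lambda, epsilon): lambda overlapped-by epsilon ✓
(theta, beta): theta overlapped-by beta ✓
(theta, iota): theta overlapped-by iota ✓
(theta, kappa): theta overlapped-by kappa ✓
(theta, lambda): theta overlapped-by lambda ✓
(zeta, beta): zeta overlapped-by beta ✓
(zeta, kappa): zeta overlapped-by kappa ✓
(zeta, lambda): zeta overlapped-by lambda ✓
Count: 15.

15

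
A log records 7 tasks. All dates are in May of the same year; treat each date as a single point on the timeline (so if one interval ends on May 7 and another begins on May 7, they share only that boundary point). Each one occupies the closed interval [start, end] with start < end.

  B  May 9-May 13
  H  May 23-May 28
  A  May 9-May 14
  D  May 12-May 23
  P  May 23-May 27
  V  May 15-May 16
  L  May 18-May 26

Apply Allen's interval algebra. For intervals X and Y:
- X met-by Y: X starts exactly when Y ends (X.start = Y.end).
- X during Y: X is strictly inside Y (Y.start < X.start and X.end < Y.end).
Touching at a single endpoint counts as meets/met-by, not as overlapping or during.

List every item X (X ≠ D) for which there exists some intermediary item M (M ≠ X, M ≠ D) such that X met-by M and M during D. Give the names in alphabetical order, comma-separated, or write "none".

Target D = [May 12, May 23].
Intermediaries M with M during D: V.
Via V — items with X met-by V: none.
Union: none.

none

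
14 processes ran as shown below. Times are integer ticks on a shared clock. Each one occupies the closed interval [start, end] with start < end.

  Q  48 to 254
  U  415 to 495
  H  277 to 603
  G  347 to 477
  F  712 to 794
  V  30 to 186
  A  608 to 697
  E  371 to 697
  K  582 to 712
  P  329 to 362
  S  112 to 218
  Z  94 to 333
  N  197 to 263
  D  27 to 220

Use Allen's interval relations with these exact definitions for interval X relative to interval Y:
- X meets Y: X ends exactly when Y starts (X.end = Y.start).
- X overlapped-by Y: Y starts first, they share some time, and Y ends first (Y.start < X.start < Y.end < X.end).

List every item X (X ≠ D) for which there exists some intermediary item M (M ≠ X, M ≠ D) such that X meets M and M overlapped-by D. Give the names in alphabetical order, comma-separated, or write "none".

Target D = [27, 220].
Intermediaries M with M overlapped-by D: N, Q, Z.
Via N — items with X meets N: none.
Via Q — items with X meets Q: none.
Via Z — items with X meets Z: none.
Union: none.

none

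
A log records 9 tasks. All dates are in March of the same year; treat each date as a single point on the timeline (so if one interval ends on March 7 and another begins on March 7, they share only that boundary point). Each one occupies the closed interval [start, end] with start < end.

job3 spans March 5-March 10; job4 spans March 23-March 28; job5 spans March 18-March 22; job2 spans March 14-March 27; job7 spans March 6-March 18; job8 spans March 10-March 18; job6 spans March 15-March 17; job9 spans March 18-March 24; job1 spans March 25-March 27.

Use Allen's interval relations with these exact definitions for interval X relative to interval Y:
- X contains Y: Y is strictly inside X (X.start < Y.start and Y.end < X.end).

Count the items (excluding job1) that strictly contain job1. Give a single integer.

Target job1 = [March 25, March 27].
job2 [March 14, March 27] → finished-by → no.
job3 [March 5, March 10] → before → no.
job4 [March 23, March 28] → contains → counts.
job5 [March 18, March 22] → before → no.
job6 [March 15, March 17] → before → no.
job7 [March 6, March 18] → before → no.
job8 [March 10, March 18] → before → no.
job9 [March 18, March 24] → before → no.
Total: 1.

1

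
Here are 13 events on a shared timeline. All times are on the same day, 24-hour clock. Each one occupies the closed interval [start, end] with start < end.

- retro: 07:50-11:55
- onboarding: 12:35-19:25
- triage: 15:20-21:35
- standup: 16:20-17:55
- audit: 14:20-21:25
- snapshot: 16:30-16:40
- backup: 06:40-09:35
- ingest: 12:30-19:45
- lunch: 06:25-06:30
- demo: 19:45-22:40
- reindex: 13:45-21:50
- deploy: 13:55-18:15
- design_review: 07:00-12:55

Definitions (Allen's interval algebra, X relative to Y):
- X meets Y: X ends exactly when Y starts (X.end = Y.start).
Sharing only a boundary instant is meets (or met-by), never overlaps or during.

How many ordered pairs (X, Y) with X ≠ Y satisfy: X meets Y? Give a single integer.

Checking all 156 ordered pairs for relation 'meets'; matching pairs in alphabetical order:
(ingest, demo): ingest meets demo ✓
Count: 1.

1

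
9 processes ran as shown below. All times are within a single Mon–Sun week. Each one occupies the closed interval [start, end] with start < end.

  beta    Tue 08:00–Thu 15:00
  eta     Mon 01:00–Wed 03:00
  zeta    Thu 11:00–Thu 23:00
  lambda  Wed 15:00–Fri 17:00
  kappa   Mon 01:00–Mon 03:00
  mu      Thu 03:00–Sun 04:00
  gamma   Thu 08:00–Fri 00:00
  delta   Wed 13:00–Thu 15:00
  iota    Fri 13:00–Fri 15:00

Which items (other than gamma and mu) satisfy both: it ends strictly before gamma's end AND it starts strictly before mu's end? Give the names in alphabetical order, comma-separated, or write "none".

Conditions: its end is strictly before gamma's end (X.end < Fri 00:00) AND its start is strictly before mu's end (X.start < Sun 04:00).
beta: end Thu 15:00 < Fri 00:00? ✓; start Tue 08:00 < Sun 04:00? ✓ → yes.
delta: end Thu 15:00 < Fri 00:00? ✓; start Wed 13:00 < Sun 04:00? ✓ → yes.
eta: end Wed 03:00 < Fri 00:00? ✓; start Mon 01:00 < Sun 04:00? ✓ → yes.
iota: end Fri 15:00 < Fri 00:00? ✗; start Fri 13:00 < Sun 04:00? ✓ → no.
kappa: end Mon 03:00 < Fri 00:00? ✓; start Mon 01:00 < Sun 04:00? ✓ → yes.
lambda: end Fri 17:00 < Fri 00:00? ✗; start Wed 15:00 < Sun 04:00? ✓ → no.
zeta: end Thu 23:00 < Fri 00:00? ✓; start Thu 11:00 < Sun 04:00? ✓ → yes.
Result: beta, delta, eta, kappa, zeta.

beta, delta, eta, kappa, zeta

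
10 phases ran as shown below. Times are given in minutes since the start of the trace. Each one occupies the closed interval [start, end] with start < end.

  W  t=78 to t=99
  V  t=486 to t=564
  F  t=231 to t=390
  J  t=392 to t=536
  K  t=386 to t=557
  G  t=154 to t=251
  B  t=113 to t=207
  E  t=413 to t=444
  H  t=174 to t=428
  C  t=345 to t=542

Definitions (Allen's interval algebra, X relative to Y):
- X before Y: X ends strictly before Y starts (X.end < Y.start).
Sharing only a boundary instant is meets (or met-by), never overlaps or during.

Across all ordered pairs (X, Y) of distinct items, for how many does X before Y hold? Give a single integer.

25

Checking all 90 ordered pairs for relation 'before'; matching pairs in alphabetical order:
(B, C): B before C ✓
(B, E): B before E ✓
(B, F): B before F ✓
(B, J): B before J ✓
(B, K): B before K ✓
(B, V): B before V ✓
(E, V): E before V ✓
(F, E): F before E ✓
(F, J): F before J ✓
(F, V): F before V ✓
(G, C): G before C ✓
(G, E): G before E ✓
(G, J): G before J ✓
(G, K): G before K ✓
(G, V): G before V ✓
(H, V): H before V ✓
(W, B): W before B ✓
(W, C): W before C ✓
(W, E): W before E ✓
(W, F): W before F ✓
(W, G): W before G ✓
(W, H): W before H ✓
(W, J): W before J ✓
(W, K): W before K ✓
... plus 1 further pairs not listed.
Count: 25.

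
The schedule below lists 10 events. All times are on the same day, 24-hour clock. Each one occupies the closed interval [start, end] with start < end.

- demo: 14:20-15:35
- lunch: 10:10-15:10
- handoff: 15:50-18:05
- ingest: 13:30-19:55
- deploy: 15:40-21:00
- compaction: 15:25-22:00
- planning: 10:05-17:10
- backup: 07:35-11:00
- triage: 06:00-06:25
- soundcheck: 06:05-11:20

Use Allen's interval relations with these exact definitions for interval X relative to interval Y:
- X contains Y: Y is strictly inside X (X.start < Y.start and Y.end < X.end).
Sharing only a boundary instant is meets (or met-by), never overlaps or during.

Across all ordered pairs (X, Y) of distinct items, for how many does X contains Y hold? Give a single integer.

8

Checking all 90 ordered pairs for relation 'contains'; matching pairs in alphabetical order:
(compaction, deploy): compaction contains deploy ✓
(compaction, handoff): compaction contains handoff ✓
(deploy, handoff): deploy contains handoff ✓
(ingest, demo): ingest contains demo ✓
(ingest, handoff): ingest contains handoff ✓
(planning, demo): planning contains demo ✓
(planning, lunch): planning contains lunch ✓
(soundcheck, backup): soundcheck contains backup ✓
Count: 8.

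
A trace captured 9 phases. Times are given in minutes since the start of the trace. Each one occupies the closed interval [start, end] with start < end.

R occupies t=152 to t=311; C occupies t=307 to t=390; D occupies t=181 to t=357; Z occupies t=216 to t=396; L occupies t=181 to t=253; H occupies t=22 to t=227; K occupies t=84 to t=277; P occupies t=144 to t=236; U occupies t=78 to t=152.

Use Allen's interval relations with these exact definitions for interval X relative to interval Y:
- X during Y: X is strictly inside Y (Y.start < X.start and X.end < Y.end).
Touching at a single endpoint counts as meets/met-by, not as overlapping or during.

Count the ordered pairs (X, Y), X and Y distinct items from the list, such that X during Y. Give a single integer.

5

Checking all 72 ordered pairs for relation 'during'; matching pairs in alphabetical order:
(C, Z): C during Z ✓
(L, K): L during K ✓
(L, R): L during R ✓
(P, K): P during K ✓
(U, H): U during H ✓
Count: 5.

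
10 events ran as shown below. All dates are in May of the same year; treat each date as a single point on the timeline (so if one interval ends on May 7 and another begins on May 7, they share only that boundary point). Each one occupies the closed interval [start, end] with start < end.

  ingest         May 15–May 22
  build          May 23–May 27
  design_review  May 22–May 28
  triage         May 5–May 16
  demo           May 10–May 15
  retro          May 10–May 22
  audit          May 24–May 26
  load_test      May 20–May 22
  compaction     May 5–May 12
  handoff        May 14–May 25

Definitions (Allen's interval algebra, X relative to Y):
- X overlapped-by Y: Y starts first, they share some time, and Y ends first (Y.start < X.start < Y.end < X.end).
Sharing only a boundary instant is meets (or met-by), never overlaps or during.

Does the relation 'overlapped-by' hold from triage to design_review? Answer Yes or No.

triage = [May 5, May 16], design_review = [May 22, May 28].
Actual relation of triage to design_review: before.
Asked whether 'overlapped-by' holds → No.

No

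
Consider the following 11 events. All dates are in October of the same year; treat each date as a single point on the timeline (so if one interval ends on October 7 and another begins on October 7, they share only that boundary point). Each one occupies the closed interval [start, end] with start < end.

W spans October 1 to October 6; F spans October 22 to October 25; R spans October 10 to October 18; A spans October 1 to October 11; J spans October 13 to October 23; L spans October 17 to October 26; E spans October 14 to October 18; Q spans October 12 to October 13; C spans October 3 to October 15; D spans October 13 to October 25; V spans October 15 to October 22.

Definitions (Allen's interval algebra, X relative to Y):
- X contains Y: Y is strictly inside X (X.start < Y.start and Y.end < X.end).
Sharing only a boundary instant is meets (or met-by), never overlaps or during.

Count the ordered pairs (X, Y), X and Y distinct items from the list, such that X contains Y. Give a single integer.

7

Checking all 110 ordered pairs for relation 'contains'; matching pairs in alphabetical order:
(C, Q): C contains Q ✓
(D, E): D contains E ✓
(D, V): D contains V ✓
(J, E): J contains E ✓
(J, V): J contains V ✓
(L, F): L contains F ✓
(R, Q): R contains Q ✓
Count: 7.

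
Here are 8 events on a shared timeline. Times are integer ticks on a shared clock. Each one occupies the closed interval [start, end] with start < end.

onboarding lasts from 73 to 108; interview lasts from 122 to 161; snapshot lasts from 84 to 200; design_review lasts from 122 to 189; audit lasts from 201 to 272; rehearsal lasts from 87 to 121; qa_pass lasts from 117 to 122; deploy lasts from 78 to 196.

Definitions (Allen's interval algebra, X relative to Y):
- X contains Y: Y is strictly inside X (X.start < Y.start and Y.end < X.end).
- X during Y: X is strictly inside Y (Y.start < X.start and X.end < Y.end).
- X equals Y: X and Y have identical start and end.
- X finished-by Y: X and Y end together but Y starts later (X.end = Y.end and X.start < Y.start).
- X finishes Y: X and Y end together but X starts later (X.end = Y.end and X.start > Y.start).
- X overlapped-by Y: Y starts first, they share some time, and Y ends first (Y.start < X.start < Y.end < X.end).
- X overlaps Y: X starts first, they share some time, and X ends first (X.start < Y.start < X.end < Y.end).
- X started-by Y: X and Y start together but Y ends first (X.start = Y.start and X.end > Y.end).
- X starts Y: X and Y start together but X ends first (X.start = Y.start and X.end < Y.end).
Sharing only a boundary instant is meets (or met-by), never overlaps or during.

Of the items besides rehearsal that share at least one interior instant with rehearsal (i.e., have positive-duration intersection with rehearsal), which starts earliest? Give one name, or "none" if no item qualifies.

onboarding

Target rehearsal = [87, 121].
audit [201, 272] → after → excluded.
deploy [78, 196] → contains → candidate.
design_review [122, 189] → after → excluded.
interview [122, 161] → after → excluded.
onboarding [73, 108] → overlaps → candidate.
qa_pass [117, 122] → overlapped-by → candidate.
snapshot [84, 200] → contains → candidate.
Among candidates, earliest start is 73 → onboarding.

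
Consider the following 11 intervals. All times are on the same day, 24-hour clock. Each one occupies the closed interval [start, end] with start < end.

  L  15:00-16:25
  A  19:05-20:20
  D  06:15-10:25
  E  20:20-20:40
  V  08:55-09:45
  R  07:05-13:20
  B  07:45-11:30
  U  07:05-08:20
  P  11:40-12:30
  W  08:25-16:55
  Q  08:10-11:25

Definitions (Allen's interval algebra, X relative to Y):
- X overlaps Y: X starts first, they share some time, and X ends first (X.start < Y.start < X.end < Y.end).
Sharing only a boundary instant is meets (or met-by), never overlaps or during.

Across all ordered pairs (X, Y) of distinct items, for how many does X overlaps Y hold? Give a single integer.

Checking all 110 ordered pairs for relation 'overlaps'; matching pairs in alphabetical order:
(B, W): B overlaps W ✓
(D, B): D overlaps B ✓
(D, Q): D overlaps Q ✓
(D, R): D overlaps R ✓
(D, W): D overlaps W ✓
(Q, W): Q overlaps W ✓
(R, W): R overlaps W ✓
(U, B): U overlaps B ✓
(U, Q): U overlaps Q ✓
Count: 9.

9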